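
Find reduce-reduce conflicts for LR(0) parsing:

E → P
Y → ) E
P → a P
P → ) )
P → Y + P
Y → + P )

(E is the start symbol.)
A reduce-reduce conflict occurs when an LR(0) state has two complete items [A → α .] and [B → β .] — both call for a reduction, and with no lookahead the parser cannot choose between them.

Augment with E' → E and build the canonical LR(0) collection (I0 = CLOSURE({[E' → . E]}), then GOTO on every symbol after a dot until no new states appear). It has 14 states:
  I0: { [E → . P], [E' → . E], [P → . ) )], [P → . Y + P], [P → . a P], [Y → . ) E], [Y → . + P )] }  — shift
  I1: { [E → . P], [P → ) . )], [P → . ) )], [P → . Y + P], [P → . a P], [Y → ) . E], [Y → . ) E], [Y → . + P )] }  — shift
  I2: { [P → . ) )], [P → . Y + P], [P → . a P], [Y → + . P )], [Y → . ) E], [Y → . + P )] }  — shift
  I3: { [E' → E .] }  — accept
  I4: { [E → P .] }  — reduce
  I5: { [P → Y . + P] }  — shift
  I6: { [P → . ) )], [P → . Y + P], [P → . a P], [P → a . P], [Y → . ) E], [Y → . + P )] }  — shift
  I7: { [P → a P .] }  — reduce
  I8: { [P → . ) )], [P → . Y + P], [P → . a P], [P → Y + . P], [Y → . ) E], [Y → . + P )] }  — shift
  I9: { [P → Y + P .] }  — reduce
  I10: { [Y → + P . )] }  — shift
  I11: { [Y → + P ) .] }  — reduce
  I12: { [E → . P], [P → ) ) .], [P → ) . )], [P → . ) )], [P → . Y + P], [P → . a P], [Y → ) . E], [Y → . ) E], [Y → . + P )] }  — shift, reduce
  I13: { [Y → ) E .] }  — reduce

No state contains more than one complete item.

Answer: No reduce-reduce conflicts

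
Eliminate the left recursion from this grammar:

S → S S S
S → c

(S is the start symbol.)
S is directly left-recursive. The standard transformation for
  A → A α₁ | ... | A α_m | β₁ | ... | β_n
is
  A  → β₁ A' | ... | β_n A'
  A' → α₁ A' | ... | α_m A' | ε

S → c becomes S → c S'
S → S S S becomes S' → S S S'
Add S' → ε

Resulting grammar:
S → c S'
S' → S S S'
S' → ε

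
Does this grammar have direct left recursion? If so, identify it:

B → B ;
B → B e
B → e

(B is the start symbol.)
Yes, B is left-recursive

Direct left recursion occurs when N → N α for some non-terminal N (the right-hand side begins with the left-hand side itself).

B → B ;: LEFT RECURSIVE (starts with B)
B → B e: LEFT RECURSIVE (starts with B)
B → e: starts with e

The grammar has direct left recursion on: B.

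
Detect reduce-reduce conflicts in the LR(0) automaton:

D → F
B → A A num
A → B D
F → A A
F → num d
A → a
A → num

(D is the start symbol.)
Augment with D' → D and build the canonical LR(0) collection (I0 = CLOSURE({[D' → . D]}), then GOTO on every symbol after a dot until no new states appear). It has 13 states:
  I0: { [A → . B D], [A → . a], [A → . num], [B → . A A num], [D → . F], [D' → . D], [F → . A A], [F → . num d] }  — shift
  I1: { [A → . B D], [A → . a], [A → . num], [B → . A A num], [B → A . A num], [F → A . A] }  — shift
  I2: { [A → . B D], [A → . a], [A → . num], [A → B . D], [B → . A A num], [D → . F], [F → . A A], [F → . num d] }  — shift
  I3: { [D' → D .] }  — accept
  I4: { [D → F .] }  — reduce
  I5: { [A → a .] }  — reduce
  I6: { [A → num .], [F → num . d] }  — shift, reduce
  I7: { [F → num d .] }  — reduce
  I8: { [A → B D .] }  — reduce
  I9: { [A → . B D], [A → . a], [A → . num], [B → . A A num], [B → A . A num], [B → A A . num], [F → A A .] }  — shift, reduce
  I10: { [A → num .] }  — reduce
  I11: { [A → . B D], [A → . a], [A → . num], [B → . A A num], [B → A . A num], [B → A A . num] }  — shift
  I12: { [A → num .], [B → A A num .] }  — 2 reduces

I12 contains complete items [A → num .], [B → A A num .] — reduce-reduce conflict.

Answer: Yes — I12: [A → num .] vs [B → A A num .]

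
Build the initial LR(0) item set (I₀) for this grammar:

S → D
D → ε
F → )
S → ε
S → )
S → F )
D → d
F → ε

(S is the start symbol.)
{ [D → . d], [D → .], [F → . )], [F → .], [S → . )], [S → . D], [S → . F )], [S → .], [S' → . S] }

First, augment the grammar with S' → S
I₀ = CLOSURE({ [S' → . S] }):
  [S' → . S] has the dot before S: add [S → . D], [S → .], [S → . )], [S → . F )]
  [S → . D] has the dot before D: add [D → .], [D → . d]
  [S → . F )] has the dot before F: add [F → . )], [F → .]
No further items can be added.

I₀ = { [D → . d], [D → .], [F → . )], [F → .], [S → . )], [S → . D], [S → . F )], [S → .], [S' → . S] }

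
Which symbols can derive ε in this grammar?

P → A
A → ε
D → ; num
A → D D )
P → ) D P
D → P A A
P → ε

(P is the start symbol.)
ε-productions: A → ε, P → ε
So A, P are immediately nullable.
D → P A A: every symbol on the right is nullable, so D is nullable too.
Every non-terminal is now nullable.
Nullable = { 'A', 'D', 'P' }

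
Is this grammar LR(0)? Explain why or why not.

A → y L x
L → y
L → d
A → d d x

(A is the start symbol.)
Yes, the grammar is LR(0)

Augment with A' → A and build the canonical LR(0) collection (I0 = CLOSURE({[A' → . A]}), then GOTO on every symbol after a dot until no new states appear). It has 10 states:
  I0: { [A → . d d x], [A → . y L x], [A' → . A] }  — shift
  I1: { [A' → A .] }  — accept
  I2: { [A → d . d x] }  — shift
  I3: { [A → y . L x], [L → . d], [L → . y] }  — shift
  I4: { [A → y L . x] }  — shift
  I5: { [L → d .] }  — reduce
  I6: { [L → y .] }  — reduce
  I7: { [A → y L x .] }  — reduce
  I8: { [A → d d . x] }  — shift
  I9: { [A → d d x .] }  — reduce

Every state is either a pure shift/goto state or contains exactly one complete item and nothing to shift — no conflicts. The grammar is LR(0).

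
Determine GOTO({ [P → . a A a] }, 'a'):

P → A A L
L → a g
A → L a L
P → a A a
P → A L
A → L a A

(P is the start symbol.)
{ [A → . L a A], [A → . L a L], [L → . a g], [P → a . A a] }

GOTO(I, 'a') = CLOSURE({ [A → αX.β] : [A → α.Xβ] ∈ I, X = 'a' })

Items with dot before 'a', with the dot advanced:
  [P → . a A a] → [P → a . A a]
Closure of the advanced items:
  [P → a . A a] has the dot before A: add [A → . L a L], [A → . L a A]
  [A → . L a L] has the dot before L: add [L → . a g]

GOTO = { [A → . L a A], [A → . L a L], [L → . a g], [P → a . A a] }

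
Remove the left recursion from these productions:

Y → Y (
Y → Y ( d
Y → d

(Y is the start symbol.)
Y is directly left-recursive. The standard transformation for
  A → A α₁ | ... | A α_m | β₁ | ... | β_n
is
  A  → β₁ A' | ... | β_n A'
  A' → α₁ A' | ... | α_m A' | ε

Y → d becomes Y → d Y'
Y → Y ( becomes Y' → ( Y'
Y → Y ( d becomes Y' → ( d Y'
Add Y' → ε

Resulting grammar:
Y → d Y'
Y' → ( Y'
Y' → ( d Y'
Y' → ε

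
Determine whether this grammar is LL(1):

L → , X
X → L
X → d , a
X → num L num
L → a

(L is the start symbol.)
Relevant sets:
  FIRST(L) = { ',', 'a' }

For L:
  PREDICT(L → ',' X) = { ',' }
  PREDICT(L → a) = { 'a' }
For X:
  PREDICT(X → L) = { ',', 'a' }
  PREDICT(X → d ',' a) = { 'd' }
  PREDICT(X → num L num) = { 'num' }

All predict sets are disjoint. The grammar IS LL(1).

Answer: Yes, the grammar is LL(1).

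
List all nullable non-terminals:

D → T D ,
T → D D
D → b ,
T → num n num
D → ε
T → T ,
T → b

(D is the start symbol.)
{ 'D', 'T' }

ε-productions: D → ε
So D is immediately nullable.
T → D D: every symbol on the right is nullable, so T is nullable too.
Every non-terminal is now nullable.
Nullable = { 'D', 'T' }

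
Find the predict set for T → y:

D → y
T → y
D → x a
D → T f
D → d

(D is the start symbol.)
PREDICT(T → y) = (FIRST(RHS) \ {ε}) ∪ (FOLLOW(T) if ε ∈ FIRST(RHS), i.e. RHS ⇒* ε)
FIRST(y) = { 'y' }
ε ∉ FIRST(y), so FOLLOW(T) is not added.
PREDICT(T → y) = { 'y' }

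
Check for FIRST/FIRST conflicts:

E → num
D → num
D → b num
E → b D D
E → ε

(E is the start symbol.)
Productions for E:
  E → num: FIRST = { 'num' }
  E → b D D: FIRST = { 'b' }
  E → ε: FIRST = { ε }
Productions for D:
  D → num: FIRST = { 'num' }
  D → b num: FIRST = { 'b' }

All alternatives of each non-terminal have pairwise disjoint FIRST sets.

Answer: No FIRST/FIRST conflicts.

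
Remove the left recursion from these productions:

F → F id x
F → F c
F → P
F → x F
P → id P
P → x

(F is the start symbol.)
F is directly left-recursive. The standard transformation for
  A → A α₁ | ... | A α_m | β₁ | ... | β_n
is
  A  → β₁ A' | ... | β_n A'
  A' → α₁ A' | ... | α_m A' | ε

F → P becomes F → P F'
F → x F becomes F → x F F'
F → F id x becomes F' → id x F'
F → F c becomes F' → c F'
Add F' → ε

Productions for other non-terminals are unchanged:
  P → id P
  P → x

Resulting grammar:
F → P F'
F → x F F'
F' → id x F'
F' → c F'
F' → ε
P → id P
P → x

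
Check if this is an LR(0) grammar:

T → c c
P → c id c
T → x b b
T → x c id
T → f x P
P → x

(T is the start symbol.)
A grammar is LR(0) if no state in the canonical LR(0) collection has:
  - both a shift item (dot before a terminal) and a complete item (shift-reduce conflict), or
  - two or more complete items (reduce-reduce conflict; the accept item [T' → T .] counts as a complete item here).

Augment with T' → T and build the canonical LR(0) collection (I0 = CLOSURE({[T' → . T]}), then GOTO on every symbol after a dot until no new states appear). It has 16 states:
  I0: { [T → . c c], [T → . f x P], [T → . x b b], [T → . x c id], [T' → . T] }  — shift
  I1: { [T' → T .] }  — accept
  I2: { [T → c . c] }  — shift
  I3: { [T → f . x P] }  — shift
  I4: { [T → x . b b], [T → x . c id] }  — shift
  I5: { [T → x b . b] }  — shift
  I6: { [T → x c . id] }  — shift
  I7: { [T → x c id .] }  — reduce
  I8: { [T → x b b .] }  — reduce
  I9: { [P → . c id c], [P → . x], [T → f x . P] }  — shift
  I10: { [T → f x P .] }  — reduce
  I11: { [P → c . id c] }  — shift
  I12: { [P → x .] }  — reduce
  I13: { [P → c id . c] }  — shift
  I14: { [P → c id c .] }  — reduce
  I15: { [T → c c .] }  — reduce

Every state is either a pure shift/goto state or contains exactly one complete item and nothing to shift — no conflicts. The grammar is LR(0).

Answer: Yes, the grammar is LR(0)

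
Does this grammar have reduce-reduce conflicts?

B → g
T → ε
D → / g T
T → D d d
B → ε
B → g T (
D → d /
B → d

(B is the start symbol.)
Yes — I3: [B → g .] vs [T → .]

A reduce-reduce conflict occurs when an LR(0) state has two complete items [A → α .] and [B → β .] — both call for a reduction, and with no lookahead the parser cannot choose between them.

Augment with B' → B and build the canonical LR(0) collection (I0 = CLOSURE({[B' → . B]}), then GOTO on every symbol after a dot until no new states appear). It has 14 states:
  I0: { [B → . d], [B → . g T (], [B → . g], [B → .], [B' → . B] }  — shift, reduce
  I1: { [B' → B .] }  — accept
  I2: { [B → d .] }  — reduce
  I3: { [B → g . T (], [B → g .], [D → . / g T], [D → . d /], [T → . D d d], [T → .] }  — shift, 2 reduces
  I4: { [D → / . g T] }  — shift
  I5: { [T → D . d d] }  — shift
  I6: { [B → g T . (] }  — shift
  I7: { [D → d . /] }  — shift
  I8: { [D → d / .] }  — reduce
  I9: { [B → g T ( .] }  — reduce
  I10: { [T → D d . d] }  — shift
  I11: { [T → D d d .] }  — reduce
  I12: { [D → . / g T], [D → . d /], [D → / g . T], [T → . D d d], [T → .] }  — shift, reduce
  I13: { [D → / g T .] }  — reduce

I3 contains complete items [B → g .], [T → .] — reduce-reduce conflict.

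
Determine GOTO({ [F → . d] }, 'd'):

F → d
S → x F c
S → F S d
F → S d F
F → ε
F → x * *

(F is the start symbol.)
GOTO(I, 'd') = CLOSURE({ [A → αX.β] : [A → α.Xβ] ∈ I, X = 'd' })

Items with dot before 'd', with the dot advanced:
  [F → . d] → [F → d .]
Closure adds nothing (no advanced item has the dot before a non-terminal).

GOTO = { [F → d .] }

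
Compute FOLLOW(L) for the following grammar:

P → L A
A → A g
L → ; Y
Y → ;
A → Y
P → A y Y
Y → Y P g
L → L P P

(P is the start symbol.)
{ ';' }

In P → L A: L is followed by A, add FIRST(A) \ {ε} = { ';' }
In L → L P P: L is followed by P P, add FIRST(P P) \ {ε} = { ';' }

Taking the union: FOLLOW(L) = { ';' }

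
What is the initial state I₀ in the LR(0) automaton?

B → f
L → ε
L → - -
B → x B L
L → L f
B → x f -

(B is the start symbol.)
{ [B → . f], [B → . x B L], [B → . x f -], [B' → . B] }

First, augment the grammar with B' → B
I₀ = CLOSURE({ [B' → . B] }):
  [B' → . B] has the dot before B: add [B → . f], [B → . x B L], [B → . x f -]
No further items can be added.

I₀ = { [B → . f], [B → . x B L], [B → . x f -], [B' → . B] }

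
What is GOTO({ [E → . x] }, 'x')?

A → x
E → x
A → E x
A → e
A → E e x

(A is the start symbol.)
{ [E → x .] }

GOTO(I, 'x') = CLOSURE({ [A → αX.β] : [A → α.Xβ] ∈ I, X = 'x' })

Items with dot before 'x', with the dot advanced:
  [E → . x] → [E → x .]
Closure adds nothing (no advanced item has the dot before a non-terminal).

GOTO = { [E → x .] }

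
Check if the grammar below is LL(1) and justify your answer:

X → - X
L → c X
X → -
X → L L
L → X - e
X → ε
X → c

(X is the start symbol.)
Relevant sets:
  FIRST(L) = { '-', 'c' }
  FIRST(X) = { '-', 'c', ε }
  FOLLOW(X) = { $, '-', 'c' }

For X:
  PREDICT(X → '-' X) = { '-' }
  PREDICT(X → '-') = { '-' }
  PREDICT(X → L L) = { '-', 'c' }
  PREDICT(X → ε) = { $, '-', 'c' }
  PREDICT(X → c) = { 'c' }
For L:
  PREDICT(L → c X) = { 'c' }
  PREDICT(L → X '-' e) = { '-', 'c' }

Conflict found: Predict set conflict for X: { '-' }
The grammar is NOT LL(1).

Answer: No. Predict set conflict for X: { '-' }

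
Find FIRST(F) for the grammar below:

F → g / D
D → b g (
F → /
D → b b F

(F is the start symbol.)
To compute FIRST(F), examine every production with F on the left-hand side, reading each right-hand side left to right until a non-nullable symbol is reached.

From F → g / D:
  - g is a terminal: add 'g' and stop
From F → /:
  - '/' is a terminal: add '/' and stop

Collecting: FIRST(F) = { '/', 'g' }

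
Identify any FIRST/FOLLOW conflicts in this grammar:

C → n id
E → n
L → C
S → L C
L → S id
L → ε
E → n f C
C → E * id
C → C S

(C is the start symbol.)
Yes. L → C with FOLLOW(L) on { 'n' }; L → S id with FOLLOW(L) on { 'n' }

Nullable non-terminals: L.
FIRST sets used below: FIRST(C) = { 'n' }, FIRST(S) = { 'n' }

L: nullable alternative(s) L → ε; FOLLOW(L) = { 'n' }
  L → C: FIRST \ {ε} = { 'n' } — overlaps FOLLOW(L) on { 'n' }: CONFLICT
  L → S id: FIRST \ {ε} = { 'n' } — overlaps FOLLOW(L) on { 'n' }: CONFLICT
  L → ε: FIRST \ {ε} = { } — this is the only nullable alternative, skip

C, E, S have no nullable alternative, so no FIRST/FOLLOW check is needed there.

So the grammar has 2 FIRST/FOLLOW conflicts (marked CONFLICT above).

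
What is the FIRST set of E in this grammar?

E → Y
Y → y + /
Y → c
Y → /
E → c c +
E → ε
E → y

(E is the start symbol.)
FIRST sets of the other non-terminals involved (by the same procedure, iterated to a fixed point):
  FIRST(Y) = { '/', 'c', 'y' }

From E → Y:
  - Y is a non-terminal: add FIRST(Y) \ {ε} = { '/', 'c', 'y' }
    Y is not nullable, so stop
From E → c c +:
  - c is a terminal: add 'c' and stop
From E → ε:
  - ε-production, so ε ∈ FIRST(E)
From E → y:
  - y is a terminal: add 'y' and stop

Collecting: FIRST(E) = { '/', 'c', 'y', ε }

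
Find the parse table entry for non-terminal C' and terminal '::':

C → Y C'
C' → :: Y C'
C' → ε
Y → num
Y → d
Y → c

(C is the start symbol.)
To find M[C', '::'], we find productions for C' where '::' is in the predict set (PREDICT(N → α) = (FIRST(α) \ {ε}) ∪ (FOLLOW(N) if α ⇒* ε)).

Relevant sets:
  FOLLOW(C') = { $ }

C' → :: Y C': PREDICT = { '::' }
  '::' is in predict set, so this production goes in M[C', '::']
C' → ε: PREDICT = { $ }

M[C', '::'] = C' → :: Y C'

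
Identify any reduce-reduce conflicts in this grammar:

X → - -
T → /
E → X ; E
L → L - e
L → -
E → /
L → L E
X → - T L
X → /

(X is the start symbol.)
Yes — I10: [E → / .] vs [X → / .]

A reduce-reduce conflict occurs when an LR(0) state has two complete items [A → α .] and [B → β .] — both call for a reduction, and with no lookahead the parser cannot choose between them.

Augment with X' → X and build the canonical LR(0) collection (I0 = CLOSURE({[X' → . X]}), then GOTO on every symbol after a dot until no new states appear). It has 16 states:
  I0: { [X → . - -], [X → . - T L], [X → . /], [X' → . X] }  — shift
  I1: { [T → . /], [X → - . -], [X → - . T L] }  — shift
  I2: { [X → / .] }  — reduce
  I3: { [X' → X .] }  — accept
  I4: { [X → - - .] }  — reduce
  I5: { [T → / .] }  — reduce
  I6: { [L → . -], [L → . L - e], [L → . L E], [X → - T . L] }  — shift
  I7: { [L → - .] }  — reduce
  I8: { [E → . /], [E → . X ; E], [L → L . - e], [L → L . E], [X → - T L .], [X → . - -], [X → . - T L], [X → . /] }  — shift, reduce
  I9: { [L → L - . e], [T → . /], [X → - . -], [X → - . T L] }  — shift
  I10: { [E → / .], [X → / .] }  — 2 reduces
  I11: { [L → L E .] }  — reduce
  I12: { [E → X . ; E] }  — shift
  I13: { [E → . /], [E → . X ; E], [E → X ; . E], [X → . - -], [X → . - T L], [X → . /] }  — shift
  I14: { [E → X ; E .] }  — reduce
  I15: { [L → L - e .] }  — reduce

I10 contains complete items [E → / .], [X → / .] — reduce-reduce conflict.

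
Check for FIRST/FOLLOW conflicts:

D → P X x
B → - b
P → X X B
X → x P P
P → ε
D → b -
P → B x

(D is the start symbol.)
A FIRST/FOLLOW conflict occurs when a non-terminal N has a nullable alternative N → β (β ⇒* ε) and another alternative N → α with FIRST(α) ∩ FOLLOW(N) ≠ ∅: on such a lookahead the parser cannot decide between expanding α and letting N vanish via β.

Nullable non-terminals: P.
FIRST sets used below: FIRST(X) = { 'x' }, FIRST(B) = { '-' }

P: nullable alternative(s) P → ε; FOLLOW(P) = { '-', 'x' }
  P → X X B: FIRST \ {ε} = { 'x' } — overlaps FOLLOW(P) on { 'x' }: CONFLICT
  P → ε: FIRST \ {ε} = { } — this is the only nullable alternative, skip
  P → B x: FIRST \ {ε} = { '-' } — overlaps FOLLOW(P) on { '-' }: CONFLICT

B, D, X have no nullable alternative, so no FIRST/FOLLOW check is needed there.

So the grammar has 2 FIRST/FOLLOW conflicts (marked CONFLICT above).

Answer: Yes. P → X X B with FOLLOW(P) on { 'x' }; P → B x with FOLLOW(P) on { '-' }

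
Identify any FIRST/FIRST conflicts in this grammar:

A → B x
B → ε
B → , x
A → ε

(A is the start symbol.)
No FIRST/FIRST conflicts.

FIRST sets of the non-terminals at (or reachable through a nullable prefix from) the front of some alternative:
  FIRST(B) = { ',', ε }

Productions for A:
  A → B x: FIRST = { ',', 'x' }
  A → ε: FIRST = { ε }
Productions for B:
  B → ε: FIRST = { ε }
  B → , x: FIRST = { ',' }

All alternatives of each non-terminal have pairwise disjoint FIRST sets.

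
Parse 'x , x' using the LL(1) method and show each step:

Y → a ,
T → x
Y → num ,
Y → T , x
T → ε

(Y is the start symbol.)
Stack is shown with the top on the left.

Stack    Input    Action
------------------------
Y $      x , x $  output Y → T , x
T , x $  x , x $  output T → x
x , x $  x , x $  match 'x'
, x $    , x $    match ','
x $      x $      match 'x'
$        $        accept

The string is accepted.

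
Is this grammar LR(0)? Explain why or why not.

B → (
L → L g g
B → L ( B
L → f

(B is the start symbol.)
Yes, the grammar is LR(0)

Augment with B' → B and build the canonical LR(0) collection (I0 = CLOSURE({[B' → . B]}), then GOTO on every symbol after a dot until no new states appear). It has 9 states:
  I0: { [B → . (], [B → . L ( B], [B' → . B], [L → . L g g], [L → . f] }  — shift
  I1: { [B → ( .] }  — reduce
  I2: { [B' → B .] }  — accept
  I3: { [B → L . ( B], [L → L . g g] }  — shift
  I4: { [L → f .] }  — reduce
  I5: { [B → . (], [B → . L ( B], [B → L ( . B], [L → . L g g], [L → . f] }  — shift
  I6: { [L → L g . g] }  — shift
  I7: { [L → L g g .] }  — reduce
  I8: { [B → L ( B .] }  — reduce

Every state is either a pure shift/goto state or contains exactly one complete item and nothing to shift — no conflicts. The grammar is LR(0).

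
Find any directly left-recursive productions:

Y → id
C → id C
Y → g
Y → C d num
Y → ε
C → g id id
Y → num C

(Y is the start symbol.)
Direct left recursion occurs when N → N α for some non-terminal N (the right-hand side begins with the left-hand side itself).

Y → id: starts with id
C → id C: starts with id
Y → g: starts with g
Y → C d num: starts with C
Y → ε: starts with ε
C → g id id: starts with g
Y → num C: starts with num

No direct left recursion found.

Answer: No direct left recursion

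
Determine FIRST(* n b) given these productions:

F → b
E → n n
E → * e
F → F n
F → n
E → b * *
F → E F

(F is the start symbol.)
To compute FIRST(* n b), process the symbols left to right:
Symbol * is a terminal. Add '*' and stop.
FIRST(* n b) = { '*' }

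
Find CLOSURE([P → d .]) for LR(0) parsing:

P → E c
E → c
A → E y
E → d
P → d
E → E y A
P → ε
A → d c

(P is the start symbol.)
To compute CLOSURE, for each item [A → α.Bβ] where B is a non-terminal, add [B → .γ] for all productions B → γ; repeat for the newly added items until nothing changes.

Start with: [P → d .]
The dot is at the end, so nothing is added.

CLOSURE = { [P → d .] }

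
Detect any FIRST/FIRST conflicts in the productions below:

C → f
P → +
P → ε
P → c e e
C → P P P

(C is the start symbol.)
A FIRST/FIRST conflict occurs when two productions N → α and N → β for the same non-terminal have FIRST(α) ∩ FIRST(β) ≠ ∅ (with ε ∈ FIRST of a nullable right-hand side, so two nullable alternatives also conflict).

FIRST sets of the non-terminals at (or reachable through a nullable prefix from) the front of some alternative:
  FIRST(P) = { '+', 'c', ε }

Productions for C:
  C → f: FIRST = { 'f' }
  C → P P P: FIRST = { '+', 'c', ε }
Productions for P:
  P → +: FIRST = { '+' }
  P → ε: FIRST = { ε }
  P → c e e: FIRST = { 'c' }

All alternatives of each non-terminal have pairwise disjoint FIRST sets.

Answer: No FIRST/FIRST conflicts.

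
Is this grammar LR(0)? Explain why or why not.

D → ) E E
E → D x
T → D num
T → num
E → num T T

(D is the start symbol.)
Yes, the grammar is LR(0)

Augment with D' → D and build the canonical LR(0) collection (I0 = CLOSURE({[D' → . D]}), then GOTO on every symbol after a dot until no new states appear). It has 13 states:
  I0: { [D → . ) E E], [D' → . D] }  — shift
  I1: { [D → ) . E E], [D → . ) E E], [E → . D x], [E → . num T T] }  — shift
  I2: { [D' → D .] }  — accept
  I3: { [E → D . x] }  — shift
  I4: { [D → ) E . E], [D → . ) E E], [E → . D x], [E → . num T T] }  — shift
  I5: { [D → . ) E E], [E → num . T T], [T → . D num], [T → . num] }  — shift
  I6: { [T → D . num] }  — shift
  I7: { [D → . ) E E], [E → num T . T], [T → . D num], [T → . num] }  — shift
  I8: { [T → num .] }  — reduce
  I9: { [E → num T T .] }  — reduce
  I10: { [T → D num .] }  — reduce
  I11: { [D → ) E E .] }  — reduce
  I12: { [E → D x .] }  — reduce

Every state is either a pure shift/goto state or contains exactly one complete item and nothing to shift — no conflicts. The grammar is LR(0).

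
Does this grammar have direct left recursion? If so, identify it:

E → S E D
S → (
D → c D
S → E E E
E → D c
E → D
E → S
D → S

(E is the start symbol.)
Direct left recursion occurs when N → N α for some non-terminal N (the right-hand side begins with the left-hand side itself).

E → S E D: starts with S
S → (: starts with '('
D → c D: starts with c
S → E E E: starts with E
E → D c: starts with D
E → D: starts with D
E → S: starts with S
D → S: starts with S

No direct left recursion found.

Answer: No direct left recursion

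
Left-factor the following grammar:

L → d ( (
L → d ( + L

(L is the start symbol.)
Left-factoring transforms A → αβ₁ | αβ₂ into A → αA' and A' → β₁ | β₂
(α is the longest common prefix among the alternatives). Repeat until
no nonterminal has two alternatives with a common prefix.

Round 1: L has alternatives sharing prefix 'd ('. Introduce L': L → d ( L'
  Add: L' → (
  Add: L' → + L

No remaining common prefixes — done.

Resulting grammar:
L → d ( L'
L' → (
L' → + L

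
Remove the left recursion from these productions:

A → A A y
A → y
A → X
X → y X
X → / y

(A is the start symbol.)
A is directly left-recursive. The standard transformation for
  A → A α₁ | ... | A α_m | β₁ | ... | β_n
is
  A  → β₁ A' | ... | β_n A'
  A' → α₁ A' | ... | α_m A' | ε

A → y becomes A → y A'
A → X becomes A → X A'
A → A A y becomes A' → A y A'
Add A' → ε

Productions for other non-terminals are unchanged:
  X → y X
  X → / y

Resulting grammar:
A → y A'
A → X A'
A' → A y A'
A' → ε
X → y X
X → / y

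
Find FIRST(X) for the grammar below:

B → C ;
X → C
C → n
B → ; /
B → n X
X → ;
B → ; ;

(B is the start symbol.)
To compute FIRST(X), examine every production with X on the left-hand side, reading each right-hand side left to right until a non-nullable symbol is reached.

FIRST sets of the other non-terminals involved (by the same procedure, iterated to a fixed point):
  FIRST(C) = { 'n' }

From X → C:
  - C is a non-terminal: add FIRST(C) \ {ε} = { 'n' }
    C is not nullable, so stop
From X → ;:
  - ';' is a terminal: add ';' and stop

Collecting: FIRST(X) = { ';', 'n' }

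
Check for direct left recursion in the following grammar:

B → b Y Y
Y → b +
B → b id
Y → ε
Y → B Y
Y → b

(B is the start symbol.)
No direct left recursion

B → b Y Y: starts with b
Y → b +: starts with b
B → b id: starts with b
Y → ε: starts with ε
Y → B Y: starts with B
Y → b: starts with b

No direct left recursion found.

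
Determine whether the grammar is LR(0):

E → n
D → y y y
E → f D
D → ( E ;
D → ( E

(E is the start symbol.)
Augment with E' → E and build the canonical LR(0) collection (I0 = CLOSURE({[E' → . E]}), then GOTO on every symbol after a dot until no new states appear). It has 11 states:
  I0: { [E → . f D], [E → . n], [E' → . E] }  — shift
  I1: { [E' → E .] }  — accept
  I2: { [D → . ( E ;], [D → . ( E], [D → . y y y], [E → f . D] }  — shift
  I3: { [E → n .] }  — reduce
  I4: { [D → ( . E ;], [D → ( . E], [E → . f D], [E → . n] }  — shift
  I5: { [E → f D .] }  — reduce
  I6: { [D → y . y y] }  — shift
  I7: { [D → y y . y] }  — shift
  I8: { [D → y y y .] }  — reduce
  I9: { [D → ( E . ;], [D → ( E .] }  — shift, reduce
  I10: { [D → ( E ; .] }  — reduce

Conflict in state I9:
  Shift-reduce conflict between [D → ( E .] and [D → ( E . ;]
So the grammar is NOT LR(0).

Answer: No. Shift-reduce conflict between [D → ( E .] and [D → ( E . ;]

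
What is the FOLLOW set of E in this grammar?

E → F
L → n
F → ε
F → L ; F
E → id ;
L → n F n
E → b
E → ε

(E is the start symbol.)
{ $ }

E is the start symbol, so $ ∈ FOLLOW(E).
E does not occur on any right-hand side.

Taking the union: FOLLOW(E) = { $ }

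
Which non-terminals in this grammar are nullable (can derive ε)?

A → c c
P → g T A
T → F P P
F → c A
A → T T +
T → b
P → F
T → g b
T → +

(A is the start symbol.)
None

There are no ε-productions, so no non-terminal can derive ε.
No non-terminals are nullable.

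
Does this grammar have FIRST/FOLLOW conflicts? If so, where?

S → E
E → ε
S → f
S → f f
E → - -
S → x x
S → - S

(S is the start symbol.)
No FIRST/FOLLOW conflicts.

Nullable non-terminals: E, S.
FIRST sets used below: FIRST(E) = { '-', ε }

E: nullable alternative(s) E → ε; FOLLOW(E) = { $ }
  E → ε: FIRST \ {ε} = { } — this is the only nullable alternative, skip
  E → - -: FIRST \ {ε} = { '-' } — disjoint from FOLLOW(E)

S: nullable alternative(s) S → E; FOLLOW(S) = { $ }
  S → E: FIRST \ {ε} = { '-' } — this is the only nullable alternative, skip
  S → f: FIRST \ {ε} = { 'f' } — disjoint from FOLLOW(S)
  S → f f: FIRST \ {ε} = { 'f' } — disjoint from FOLLOW(S)
  S → x x: FIRST \ {ε} = { 'x' } — disjoint from FOLLOW(S)
  S → - S: FIRST \ {ε} = { '-' } — disjoint from FOLLOW(S)

No FIRST/FOLLOW conflicts found.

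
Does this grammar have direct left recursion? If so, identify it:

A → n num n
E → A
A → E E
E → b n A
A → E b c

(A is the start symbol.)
Direct left recursion occurs when N → N α for some non-terminal N (the right-hand side begins with the left-hand side itself).

A → n num n: starts with n
E → A: starts with A
A → E E: starts with E
E → b n A: starts with b
A → E b c: starts with E

No direct left recursion found.

Answer: No direct left recursion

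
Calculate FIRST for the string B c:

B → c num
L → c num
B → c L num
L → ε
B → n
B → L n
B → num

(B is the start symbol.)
{ 'c', 'n', 'num' }

FIRST sets of the non-terminals involved (from the grammar, by fixed-point iteration):
  FIRST(B) = { 'c', 'n', 'num' }

To compute FIRST(B c), process the symbols left to right:
Symbol B is a non-terminal. Add FIRST(B) \ {ε} = { 'c', 'n', 'num' }
B is not nullable (ε ∉ FIRST(B)), so stop here.
FIRST(B c) = { 'c', 'n', 'num' }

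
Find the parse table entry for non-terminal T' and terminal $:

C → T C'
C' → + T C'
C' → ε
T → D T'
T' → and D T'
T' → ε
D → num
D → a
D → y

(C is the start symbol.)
T' → ε

To find M[T', $], we find productions for T' where $ is in the predict set (PREDICT(N → α) = (FIRST(α) \ {ε}) ∪ (FOLLOW(N) if α ⇒* ε)).

Relevant sets:
  FOLLOW(T') = { $, '+' }

T' → and D T': PREDICT = { 'and' }
T' → ε: PREDICT = { $, '+' }
  $ is in predict set, so this production goes in M[T', $]

M[T', $] = T' → ε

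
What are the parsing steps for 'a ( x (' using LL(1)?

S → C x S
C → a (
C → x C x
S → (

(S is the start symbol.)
LL(1) parsing maintains a stack (initially the start symbol over $) and the input. At each step: if the stack top is a terminal, match it against the current input token; if it is a non-terminal N, replace it with the RHS of M[N, lookahead] (the unique production whose predict set contains the lookahead).

Stack is shown with the top on the left.

Stack      Input      Action
----------------------------
S $        a ( x ( $  output S → C x S
C x S $    a ( x ( $  output C → a (
a ( x S $  a ( x ( $  match 'a'
( x S $    ( x ( $    match '('
x S $      x ( $      match 'x'
S $        ( $        output S → (
( $        ( $        match '('
$          $          accept

The string is accepted.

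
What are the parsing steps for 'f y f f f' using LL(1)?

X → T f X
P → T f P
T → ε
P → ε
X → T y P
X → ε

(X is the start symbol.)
LL(1) parsing maintains a stack (initially the start symbol over $) and the input. At each step: if the stack top is a terminal, match it against the current input token; if it is a non-terminal N, replace it with the RHS of M[N, lookahead] (the unique production whose predict set contains the lookahead).

Stack is shown with the top on the left.

Stack    Input        Action
----------------------------
X $      f y f f f $  output X → T f X
T f X $  f y f f f $  output T → ε
f X $    f y f f f $  match 'f'
X $      y f f f $    output X → T y P
T y P $  y f f f $    output T → ε
y P $    y f f f $    match 'y'
P $      f f f $      output P → T f P
T f P $  f f f $      output T → ε
f P $    f f f $      match 'f'
P $      f f $        output P → T f P
T f P $  f f $        output T → ε
f P $    f f $        match 'f'
P $      f $          output P → T f P
T f P $  f $          output T → ε
f P $    f $          match 'f'
P $      $            output P → ε
$        $            accept

The string is accepted.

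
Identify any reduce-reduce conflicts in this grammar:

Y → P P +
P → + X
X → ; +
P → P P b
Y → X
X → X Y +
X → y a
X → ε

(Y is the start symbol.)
A reduce-reduce conflict occurs when an LR(0) state has two complete items [A → α .] and [B → β .] — both call for a reduction, and with no lookahead the parser cannot choose between them.

Augment with Y' → Y and build the canonical LR(0) collection (I0 = CLOSURE({[Y' → . Y]}), then GOTO on every symbol after a dot until no new states appear). It has 16 states:
  I0: { [P → . + X], [P → . P P b], [X → . ; +], [X → . X Y +], [X → . y a], [X → .], [Y → . P P +], [Y → . X], [Y' → . Y] }  — shift, reduce
  I1: { [P → + . X], [X → . ; +], [X → . X Y +], [X → . y a], [X → .] }  — shift, reduce
  I2: { [X → ; . +] }  — shift
  I3: { [P → . + X], [P → . P P b], [P → P . P b], [Y → P . P +] }  — shift
  I4: { [P → . + X], [P → . P P b], [X → . ; +], [X → . X Y +], [X → . y a], [X → .], [X → X . Y +], [Y → . P P +], [Y → . X], [Y → X .] }  — shift, 2 reduces
  I5: { [Y' → Y .] }  — accept
  I6: { [X → y . a] }  — shift
  I7: { [X → y a .] }  — reduce
  I8: { [X → X Y . +] }  — shift
  I9: { [X → X Y + .] }  — reduce
  I10: { [P → . + X], [P → . P P b], [P → P . P b], [P → P P . b], [Y → P P . +] }  — shift
  I11: { [P → + . X], [X → . ; +], [X → . X Y +], [X → . y a], [X → .], [Y → P P + .] }  — shift, 2 reduces
  I12: { [P → . + X], [P → . P P b], [P → P . P b], [P → P P . b] }  — shift
  I13: { [P → P P b .] }  — reduce
  I14: { [P → + X .], [P → . + X], [P → . P P b], [X → . ; +], [X → . X Y +], [X → . y a], [X → .], [X → X . Y +], [Y → . P P +], [Y → . X] }  — shift, 2 reduces
  I15: { [X → ; + .] }  — reduce

I4 contains complete items [X → .], [Y → X .] — reduce-reduce conflict.
I11 contains complete items [X → .], [Y → P P + .] — reduce-reduce conflict.
I14 contains complete items [P → + X .], [X → .] — reduce-reduce conflict.

Answer: Yes — I4: [X → .] vs [Y → X .]; I11: [X → .] vs [Y → P P + .]; I14: [P → + X .] vs [X → .]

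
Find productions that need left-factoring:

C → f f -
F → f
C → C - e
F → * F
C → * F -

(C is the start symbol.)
Left-factoring is needed when two productions for the same non-terminal
share a common prefix on the right-hand side.

Productions for C:
  C → f f -
  C → C - e
  C → * F -
Productions for F:
  F → f
  F → * F

No common prefixes found.

Answer: No, left-factoring is not needed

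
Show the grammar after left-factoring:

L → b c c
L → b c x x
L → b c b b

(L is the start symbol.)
L → b c L'
L' → c
L' → x x
L' → b b

Left-factoring transforms A → αβ₁ | αβ₂ into A → αA' and A' → β₁ | β₂
(α is the longest common prefix among the alternatives). Repeat until
no nonterminal has two alternatives with a common prefix.

Round 1: L has alternatives sharing prefix 'b c'. Introduce L': L → b c L'
  Add: L' → c
  Add: L' → x x
  Add: L' → b b

No remaining common prefixes — done.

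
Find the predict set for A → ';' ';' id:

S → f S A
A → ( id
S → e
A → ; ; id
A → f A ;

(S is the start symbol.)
{ ';' }

PREDICT(A → ';' ';' id) = (FIRST(RHS) \ {ε}) ∪ (FOLLOW(A) if ε ∈ FIRST(RHS), i.e. RHS ⇒* ε)
FIRST(';' ';' id) = { ';' }
ε ∉ FIRST(';' ';' id), so FOLLOW(A) is not added.
PREDICT(A → ';' ';' id) = { ';' }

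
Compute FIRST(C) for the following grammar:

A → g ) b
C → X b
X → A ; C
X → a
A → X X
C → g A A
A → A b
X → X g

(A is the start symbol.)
{ 'a', 'g' }

FIRST sets of the other non-terminals involved (by the same procedure, iterated to a fixed point):
  FIRST(X) = { 'a', 'g' }

From C → X b:
  - X is a non-terminal: add FIRST(X) \ {ε} = { 'a', 'g' }
    X is not nullable, so stop
From C → g A A:
  - g is a terminal: add 'g' and stop

Collecting: FIRST(C) = { 'a', 'g' }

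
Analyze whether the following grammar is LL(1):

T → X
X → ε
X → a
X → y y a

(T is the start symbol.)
Relevant sets:
  FOLLOW(X) = { $ }

For X:
  PREDICT(X → ε) = { $ }
  PREDICT(X → a) = { 'a' }
  PREDICT(X → y y a) = { 'y' }
T has a single production, so nothing to check there.

All predict sets are disjoint. The grammar IS LL(1).

Answer: Yes, the grammar is LL(1).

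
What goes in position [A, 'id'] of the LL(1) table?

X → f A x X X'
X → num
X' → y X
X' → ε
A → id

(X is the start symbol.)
A → id

To find M[A, 'id'], we find productions for A where 'id' is in the predict set (PREDICT(N → α) = (FIRST(α) \ {ε}) ∪ (FOLLOW(N) if α ⇒* ε)).

A → id: PREDICT = { 'id' }
  'id' is in predict set, so this production goes in M[A, 'id']

M[A, 'id'] = A → id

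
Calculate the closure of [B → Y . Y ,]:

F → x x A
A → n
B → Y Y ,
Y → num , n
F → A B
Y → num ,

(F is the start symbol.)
{ [B → Y . Y ,], [Y → . num , n], [Y → . num ,] }

To compute CLOSURE, for each item [A → α.Bβ] where B is a non-terminal, add [B → .γ] for all productions B → γ; repeat for the newly added items until nothing changes.

Start with: [B → Y . Y ,]
  [B → Y . Y ,] has the dot before Y: add [Y → . num , n], [Y → . num ,]
No further items can be added.

CLOSURE = { [B → Y . Y ,], [Y → . num , n], [Y → . num ,] }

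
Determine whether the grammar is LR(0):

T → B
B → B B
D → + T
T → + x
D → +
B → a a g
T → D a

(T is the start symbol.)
A grammar is LR(0) if no state in the canonical LR(0) collection has:
  - both a shift item (dot before a terminal) and a complete item (shift-reduce conflict), or
  - two or more complete items (reduce-reduce conflict; the accept item [T' → T .] counts as a complete item here).

Augment with T' → T and build the canonical LR(0) collection (I0 = CLOSURE({[T' → . T]}), then GOTO on every symbol after a dot until no new states appear). It has 12 states:
  I0: { [B → . B B], [B → . a a g], [D → . + T], [D → . +], [T → . + x], [T → . B], [T → . D a], [T' → . T] }  — shift
  I1: { [B → . B B], [B → . a a g], [D → + . T], [D → + .], [D → . + T], [D → . +], [T → + . x], [T → . + x], [T → . B], [T → . D a] }  — shift, reduce
  I2: { [B → . B B], [B → . a a g], [B → B . B], [T → B .] }  — shift, reduce
  I3: { [T → D . a] }  — shift
  I4: { [T' → T .] }  — accept
  I5: { [B → a . a g] }  — shift
  I6: { [B → a a . g] }  — shift
  I7: { [B → a a g .] }  — reduce
  I8: { [T → D a .] }  — reduce
  I9: { [B → . B B], [B → . a a g], [B → B . B], [B → B B .] }  — shift, reduce
  I10: { [D → + T .] }  — reduce
  I11: { [T → + x .] }  — reduce

Conflict in state I1:
  Shift-reduce conflict between [D → + .] and [B → . a a g]
So the grammar is NOT LR(0).

Answer: No. Shift-reduce conflict between [D → + .] and [B → . a a g]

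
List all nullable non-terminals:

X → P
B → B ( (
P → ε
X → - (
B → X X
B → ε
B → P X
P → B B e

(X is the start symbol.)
A non-terminal is nullable if it can derive ε (the empty string): either it has an ε-production, or it has a production whose right-hand side consists entirely of nullable non-terminals.

ε-productions: P → ε, B → ε
So P, B are immediately nullable.
X → P: every symbol on the right is nullable, so X is nullable too.
Every non-terminal is now nullable.
Nullable = { 'B', 'P', 'X' }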